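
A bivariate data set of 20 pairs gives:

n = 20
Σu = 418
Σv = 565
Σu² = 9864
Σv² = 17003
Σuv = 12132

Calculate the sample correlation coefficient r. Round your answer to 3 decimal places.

r = (nΣuv − ΣuΣv) / √[(nΣu² − (Σu)²)(nΣv² − (Σv)²)]
Numerator: 20×12132 − 418×565 = 6470
Denominator: √[(197280 − 174724)(340060 − 319225)] = √[22556 × 20835] = 21678.4284
r = 6470 / 21678.4284 ≈ 0.298

0.298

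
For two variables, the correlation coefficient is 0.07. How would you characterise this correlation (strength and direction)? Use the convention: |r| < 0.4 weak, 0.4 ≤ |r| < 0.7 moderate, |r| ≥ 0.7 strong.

r = 0.07 > 0 so the relationship is positive.
|r| = 0.07, which falls in the weak range.

weak positive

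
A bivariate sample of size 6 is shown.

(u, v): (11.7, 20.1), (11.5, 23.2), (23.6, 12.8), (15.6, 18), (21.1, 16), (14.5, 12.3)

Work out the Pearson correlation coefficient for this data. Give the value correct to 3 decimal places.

n = 6, Σu = 98, Σv = 102.4, Σu² = 1724.92, Σv² = 1837.38, Σuv = 1600.8
nΣuv − ΣuΣv = 9604.8 − 10035.2 = -430.4
nΣu² − (Σu)² = 10349.52 − 9604 = 745.52; nΣv² − (Σv)² = 11024.28 − 10485.76 = 538.52
r = -430.4 / √(745.52 × 538.52) = -430.4 / 633.6225 ≈ -0.679

-0.679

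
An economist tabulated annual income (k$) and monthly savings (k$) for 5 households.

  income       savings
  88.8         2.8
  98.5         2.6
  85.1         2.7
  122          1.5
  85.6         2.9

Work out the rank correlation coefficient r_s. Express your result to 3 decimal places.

Rank income: 3, 4, 1, 5, 2
Rank savings: 4, 2, 3, 1, 5
d = rank(income) − rank(savings): -1, 2, -2, 4, -3; Σd² = 34
ρ = 1 − 6Σd² / [n(n²−1)] = 1 − 6×34 / (5×24) = 1 − 204/120 ≈ -0.700

-0.700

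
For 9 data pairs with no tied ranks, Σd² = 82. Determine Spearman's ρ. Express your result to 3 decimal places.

ρ = 1 − 6Σd² / [n(n²−1)] = 1 − 6×82 / (9×80)
  = 1 − 492/720 = 1 − 0.6833 ≈ 0.317

0.317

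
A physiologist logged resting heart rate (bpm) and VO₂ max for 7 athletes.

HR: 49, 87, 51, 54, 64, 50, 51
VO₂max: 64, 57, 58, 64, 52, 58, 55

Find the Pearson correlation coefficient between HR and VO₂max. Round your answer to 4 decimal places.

n = 7, Σx = 406, Σy = 408, Σx² = 24684, Σy² = 23898, Σxy = 23542
nΣxy − ΣxΣy = 164794 − 165648 = -854
nΣx² − (Σx)² = 172788 − 164836 = 7952; nΣy² − (Σy)² = 167286 − 166464 = 822
r = -854 / √(7952 × 822) = -854 / 2556.6666 ≈ -0.3340

-0.3340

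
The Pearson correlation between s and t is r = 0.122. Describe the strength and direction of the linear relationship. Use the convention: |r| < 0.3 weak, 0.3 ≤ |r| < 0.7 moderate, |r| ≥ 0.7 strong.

weak positive

r = 0.122 > 0 so the relationship is positive.
|r| = 0.122, which falls in the weak range.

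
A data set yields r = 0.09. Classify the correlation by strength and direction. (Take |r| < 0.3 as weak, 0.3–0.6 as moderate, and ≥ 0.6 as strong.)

r = 0.09 > 0 so the relationship is positive.
|r| = 0.09, which falls in the weak range.

weak positive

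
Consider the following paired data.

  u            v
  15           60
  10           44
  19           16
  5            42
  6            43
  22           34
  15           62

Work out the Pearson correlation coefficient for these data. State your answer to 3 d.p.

n = 7, Σu = 92, Σv = 301, Σu² = 1456, Σv² = 14405, Σuv = 3790
nΣuv − ΣuΣv = 26530 − 27692 = -1162
nΣu² − (Σu)² = 10192 − 8464 = 1728; nΣv² − (Σv)² = 100835 − 90601 = 10234
r = -1162 / √(1728 × 10234) = -1162 / 4205.2767 ≈ -0.276

-0.276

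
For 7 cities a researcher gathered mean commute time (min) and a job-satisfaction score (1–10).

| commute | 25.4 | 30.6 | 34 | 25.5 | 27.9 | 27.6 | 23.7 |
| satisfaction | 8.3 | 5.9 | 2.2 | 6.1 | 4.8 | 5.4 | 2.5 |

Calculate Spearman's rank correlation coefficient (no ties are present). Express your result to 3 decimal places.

Rank commute: 2, 6, 7, 3, 5, 4, 1
Rank satisfaction: 7, 5, 1, 6, 3, 4, 2
d = rank(commute) − rank(satisfaction): -5, 1, 6, -3, 2, 0, -1; Σd² = 76
ρ = 1 − 6Σd² / [n(n²−1)] = 1 − 6×76 / (7×48) = 1 − 456/336 ≈ -0.357

-0.357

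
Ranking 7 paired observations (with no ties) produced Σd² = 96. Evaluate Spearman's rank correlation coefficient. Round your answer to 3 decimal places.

-0.714

ρ = 1 − 6Σd² / [n(n²−1)] = 1 − 6×96 / (7×48)
  = 1 − 576/336 = 1 − 1.7143 ≈ -0.714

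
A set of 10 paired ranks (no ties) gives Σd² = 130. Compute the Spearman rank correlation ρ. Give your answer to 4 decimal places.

ρ = 1 − 6Σd² / [n(n²−1)] = 1 − 6×130 / (10×99)
  = 1 − 780/990 = 1 − 0.78788 ≈ 0.2121

0.2121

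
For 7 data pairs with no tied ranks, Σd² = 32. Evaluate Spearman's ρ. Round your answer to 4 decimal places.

0.4286

ρ = 1 − 6Σd² / [n(n²−1)] = 1 − 6×32 / (7×48)
  = 1 − 192/336 = 1 − 0.57143 ≈ 0.4286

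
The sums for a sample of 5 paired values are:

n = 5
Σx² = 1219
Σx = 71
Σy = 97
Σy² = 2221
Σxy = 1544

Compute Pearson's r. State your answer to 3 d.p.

r = (nΣxy − ΣxΣy) / √[(nΣx² − (Σx)²)(nΣy² − (Σy)²)]
Numerator: 5×1544 − 71×97 = 833
Denominator: √[(6095 − 5041)(11105 − 9409)] = √[1054 × 1696] = 1337.0056
r = 833 / 1337.0056 ≈ 0.623

0.623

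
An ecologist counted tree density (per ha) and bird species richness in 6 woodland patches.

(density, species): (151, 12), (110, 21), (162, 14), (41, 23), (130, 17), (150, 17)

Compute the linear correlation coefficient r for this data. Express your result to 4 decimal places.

n = 6, Σx = 744, Σy = 104, Σx² = 102226, Σy² = 1888, Σxy = 12093
nΣxy − ΣxΣy = 72558 − 77376 = -4818
nΣx² − (Σx)² = 613356 − 553536 = 59820; nΣy² − (Σy)² = 11328 − 10816 = 512
r = -4818 / √(59820 × 512) = -4818 / 5534.2425 ≈ -0.8706

-0.8706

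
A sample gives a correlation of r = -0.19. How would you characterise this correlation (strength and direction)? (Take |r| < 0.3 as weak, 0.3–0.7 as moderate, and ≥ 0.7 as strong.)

r = -0.19 < 0 so the relationship is negative.
|r| = 0.19, which falls in the weak range.

weak negative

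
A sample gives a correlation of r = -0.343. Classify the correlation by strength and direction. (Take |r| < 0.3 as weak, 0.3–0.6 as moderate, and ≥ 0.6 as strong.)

r = -0.343 < 0 so the relationship is negative.
|r| = 0.343, which falls in the moderate range.

moderate negative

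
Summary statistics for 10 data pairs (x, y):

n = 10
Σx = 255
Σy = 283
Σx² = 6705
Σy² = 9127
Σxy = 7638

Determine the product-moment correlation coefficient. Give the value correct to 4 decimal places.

0.8858

r = (nΣxy − ΣxΣy) / √[(nΣx² − (Σx)²)(nΣy² − (Σy)²)]
Numerator: 10×7638 − 255×283 = 4215
Denominator: √[(67050 − 65025)(91270 − 80089)] = √[2025 × 11181] = 4758.3111
r = 4215 / 4758.3111 ≈ 0.8858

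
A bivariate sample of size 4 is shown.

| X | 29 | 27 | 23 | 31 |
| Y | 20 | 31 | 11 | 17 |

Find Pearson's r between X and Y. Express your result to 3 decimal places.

n = 4, ΣX = 110, ΣY = 79, ΣX² = 3060, ΣY² = 1771, ΣXY = 2197
nΣXY − ΣXΣY = 8788 − 8690 = 98
nΣX² − (ΣX)² = 12240 − 12100 = 140; nΣY² − (ΣY)² = 7084 − 6241 = 843
r = 98 / √(140 × 843) = 98 / 343.5404 ≈ 0.285

0.285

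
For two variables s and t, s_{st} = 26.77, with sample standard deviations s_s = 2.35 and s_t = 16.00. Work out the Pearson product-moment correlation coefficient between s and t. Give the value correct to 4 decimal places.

0.7120

r = Cov(s,t) / (s_s · s_t) = 26.77 / (2.35 × 16.00)
  = 26.77 / 37.6000 ≈ 0.7120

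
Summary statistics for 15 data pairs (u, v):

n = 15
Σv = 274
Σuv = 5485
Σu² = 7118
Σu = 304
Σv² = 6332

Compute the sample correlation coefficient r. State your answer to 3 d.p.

r = (nΣuv − ΣuΣv) / √[(nΣu² − (Σu)²)(nΣv² − (Σv)²)]
Numerator: 15×5485 − 304×274 = -1021
Denominator: √[(106770 − 92416)(94980 − 75076)] = √[14354 × 19904] = 16902.7221
r = -1021 / 16902.7221 ≈ -0.060

-0.060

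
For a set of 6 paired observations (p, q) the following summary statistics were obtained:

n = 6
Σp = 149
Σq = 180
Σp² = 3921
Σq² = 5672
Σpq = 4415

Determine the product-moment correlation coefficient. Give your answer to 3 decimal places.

r = (nΣpq − ΣpΣq) / √[(nΣp² − (Σp)²)(nΣq² − (Σq)²)]
Numerator: 6×4415 − 149×180 = -330
Denominator: √[(23526 − 22201)(34032 − 32400)] = √[1325 × 1632] = 1470.5101
r = -330 / 1470.5101 ≈ -0.224

-0.224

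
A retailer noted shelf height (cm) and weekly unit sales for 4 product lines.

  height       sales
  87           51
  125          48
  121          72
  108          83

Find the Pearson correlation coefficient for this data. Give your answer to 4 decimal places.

n = 4, Σx = 441, Σy = 254, Σx² = 49499, Σy² = 16978, Σxy = 28113
nΣxy − ΣxΣy = 112452 − 112014 = 438
nΣx² − (Σx)² = 197996 − 194481 = 3515; nΣy² − (Σy)² = 67912 − 64516 = 3396
r = 438 / √(3515 × 3396) = 438 / 3454.9877 ≈ 0.1268

0.1268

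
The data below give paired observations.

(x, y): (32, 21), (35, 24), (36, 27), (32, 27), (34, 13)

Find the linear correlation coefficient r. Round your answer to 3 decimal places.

0.106

n = 5, Σx = 169, Σy = 112, Σx² = 5725, Σy² = 2644, Σxy = 3790
nΣxy − ΣxΣy = 18950 − 18928 = 22
nΣx² − (Σx)² = 28625 − 28561 = 64; nΣy² − (Σy)² = 13220 − 12544 = 676
r = 22 / √(64 × 676) = 22 / 208.0000 ≈ 0.106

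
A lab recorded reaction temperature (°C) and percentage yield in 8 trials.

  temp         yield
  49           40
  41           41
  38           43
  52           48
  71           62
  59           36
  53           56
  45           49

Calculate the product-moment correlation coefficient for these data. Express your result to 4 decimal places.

n = 8, Σx = 408, Σy = 375, Σx² = 21586, Σy² = 18111, Σxy = 19470
nΣxy − ΣxΣy = 155760 − 153000 = 2760
nΣx² − (Σx)² = 172688 − 166464 = 6224; nΣy² − (Σy)² = 144888 − 140625 = 4263
r = 2760 / √(6224 × 4263) = 2760 / 5151.0108 ≈ 0.5358

0.5358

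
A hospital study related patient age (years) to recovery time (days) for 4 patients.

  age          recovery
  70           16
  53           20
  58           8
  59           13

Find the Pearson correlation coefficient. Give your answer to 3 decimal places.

n = 4, Σx = 240, Σy = 57, Σx² = 14554, Σy² = 889, Σxy = 3411
nΣxy − ΣxΣy = 13644 − 13680 = -36
nΣx² − (Σx)² = 58216 − 57600 = 616; nΣy² − (Σy)² = 3556 − 3249 = 307
r = -36 / √(616 × 307) = -36 / 434.8701 ≈ -0.083

-0.083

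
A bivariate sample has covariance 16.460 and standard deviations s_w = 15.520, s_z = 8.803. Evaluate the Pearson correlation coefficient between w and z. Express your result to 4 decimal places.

0.1205

r = Cov(w,z) / (s_w · s_z) = 16.460 / (15.520 × 8.803)
  = 16.460 / 136.6226 ≈ 0.1205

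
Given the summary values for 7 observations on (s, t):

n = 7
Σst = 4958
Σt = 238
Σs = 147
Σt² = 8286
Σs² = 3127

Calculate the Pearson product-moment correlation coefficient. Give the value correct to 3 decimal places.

r = (nΣst − ΣsΣt) / √[(nΣs² − (Σs)²)(nΣt² − (Σt)²)]
Numerator: 7×4958 − 147×238 = -280
Denominator: √[(21889 − 21609)(58002 − 56644)] = √[280 × 1358] = 616.6360
r = -280 / 616.6360 ≈ -0.454

-0.454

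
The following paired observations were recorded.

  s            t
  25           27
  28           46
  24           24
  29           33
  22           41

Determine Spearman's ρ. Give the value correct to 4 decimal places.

Rank s: 3, 4, 2, 5, 1
Rank t: 2, 5, 1, 3, 4
d = rank(s) − rank(t): 1, -1, 1, 2, -3; Σd² = 16
ρ = 1 − 6Σd² / [n(n²−1)] = 1 − 6×16 / (5×24) = 1 − 96/120 ≈ 0.2000

0.2000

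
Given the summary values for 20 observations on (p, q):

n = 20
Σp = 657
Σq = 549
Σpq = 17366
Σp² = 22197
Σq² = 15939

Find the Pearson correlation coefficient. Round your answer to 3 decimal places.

r = (nΣpq − ΣpΣq) / √[(nΣp² − (Σp)²)(nΣq² − (Σq)²)]
Numerator: 20×17366 − 657×549 = -13373
Denominator: √[(443940 − 431649)(318780 − 301401)] = √[12291 × 17379] = 14615.2417
r = -13373 / 14615.2417 ≈ -0.915

-0.915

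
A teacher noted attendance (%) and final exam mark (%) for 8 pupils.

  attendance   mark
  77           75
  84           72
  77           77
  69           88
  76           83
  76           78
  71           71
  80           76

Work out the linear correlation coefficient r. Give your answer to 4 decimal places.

n = 8, Σx = 610, Σy = 620, Σx² = 46668, Σy² = 48272, Σxy = 47181
nΣxy − ΣxΣy = 377448 − 378200 = -752
nΣx² − (Σx)² = 373344 − 372100 = 1244; nΣy² − (Σy)² = 386176 − 384400 = 1776
r = -752 / √(1244 × 1776) = -752 / 1486.3862 ≈ -0.5059

-0.5059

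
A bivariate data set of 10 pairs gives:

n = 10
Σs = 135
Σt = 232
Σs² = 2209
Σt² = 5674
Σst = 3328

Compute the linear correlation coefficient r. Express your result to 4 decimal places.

0.5838

r = (nΣst − ΣsΣt) / √[(nΣs² − (Σs)²)(nΣt² − (Σt)²)]
Numerator: 10×3328 − 135×232 = 1960
Denominator: √[(22090 − 18225)(56740 − 53824)] = √[3865 × 2916] = 3357.1327
r = 1960 / 3357.1327 ≈ 0.5838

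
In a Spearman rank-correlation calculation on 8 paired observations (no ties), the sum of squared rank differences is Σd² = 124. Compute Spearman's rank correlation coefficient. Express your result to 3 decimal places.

ρ = 1 − 6Σd² / [n(n²−1)] = 1 − 6×124 / (8×63)
  = 1 − 744/504 = 1 − 1.4762 ≈ -0.476

-0.476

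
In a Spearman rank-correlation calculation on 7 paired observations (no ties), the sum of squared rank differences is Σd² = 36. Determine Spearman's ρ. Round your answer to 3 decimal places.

0.357

ρ = 1 − 6Σd² / [n(n²−1)] = 1 − 6×36 / (7×48)
  = 1 − 216/336 = 1 − 0.6429 ≈ 0.357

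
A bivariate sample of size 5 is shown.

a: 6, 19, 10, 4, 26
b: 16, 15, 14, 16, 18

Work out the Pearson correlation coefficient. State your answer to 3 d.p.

n = 5, Σa = 65, Σb = 79, Σa² = 1189, Σb² = 1257, Σab = 1053
nΣab − ΣaΣb = 5265 − 5135 = 130
nΣa² − (Σa)² = 5945 − 4225 = 1720; nΣb² − (Σb)² = 6285 − 6241 = 44
r = 130 / √(1720 × 44) = 130 / 275.1000 ≈ 0.473

0.473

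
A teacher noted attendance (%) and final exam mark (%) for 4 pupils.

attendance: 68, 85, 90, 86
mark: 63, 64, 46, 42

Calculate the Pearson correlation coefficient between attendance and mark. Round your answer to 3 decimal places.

-0.624

n = 4, Σx = 329, Σy = 215, Σx² = 27345, Σy² = 11945, Σxy = 17476
nΣxy − ΣxΣy = 69904 − 70735 = -831
nΣx² − (Σx)² = 109380 − 108241 = 1139; nΣy² − (Σy)² = 47780 − 46225 = 1555
r = -831 / √(1139 × 1555) = -831 / 1330.8437 ≈ -0.624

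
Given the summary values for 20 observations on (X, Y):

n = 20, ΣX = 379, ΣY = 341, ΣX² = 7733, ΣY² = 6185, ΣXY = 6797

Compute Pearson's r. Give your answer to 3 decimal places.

r = (nΣXY − ΣXΣY) / √[(nΣX² − (ΣX)²)(nΣY² − (ΣY)²)]
Numerator: 20×6797 − 379×341 = 6701
Denominator: √[(154660 − 143641)(123700 − 116281)] = √[11019 × 7419] = 9041.5685
r = 6701 / 9041.5685 ≈ 0.741

0.741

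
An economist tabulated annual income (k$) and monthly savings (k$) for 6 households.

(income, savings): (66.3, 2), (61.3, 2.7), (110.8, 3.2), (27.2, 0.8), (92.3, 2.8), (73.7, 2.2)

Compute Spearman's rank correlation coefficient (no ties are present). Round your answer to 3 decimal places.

Rank income: 3, 2, 6, 1, 5, 4
Rank savings: 2, 4, 6, 1, 5, 3
d = rank(income) − rank(savings): 1, -2, 0, 0, 0, 1; Σd² = 6
ρ = 1 − 6Σd² / [n(n²−1)] = 1 − 6×6 / (6×35) = 1 − 36/210 ≈ 0.829

0.829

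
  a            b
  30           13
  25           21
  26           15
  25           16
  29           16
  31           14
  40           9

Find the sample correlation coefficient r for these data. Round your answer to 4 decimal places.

n = 7, Σa = 206, Σb = 104, Σa² = 6228, Σb² = 1624, Σab = 2963
nΣab − ΣaΣb = 20741 − 21424 = -683
nΣa² − (Σa)² = 43596 − 42436 = 1160; nΣb² − (Σb)² = 11368 − 10816 = 552
r = -683 / √(1160 × 552) = -683 / 800.2000 ≈ -0.8535

-0.8535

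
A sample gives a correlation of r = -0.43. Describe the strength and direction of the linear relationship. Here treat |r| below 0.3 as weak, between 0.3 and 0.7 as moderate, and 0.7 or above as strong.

moderate negative

r = -0.43 < 0 so the relationship is negative.
|r| = 0.43, which falls in the moderate range.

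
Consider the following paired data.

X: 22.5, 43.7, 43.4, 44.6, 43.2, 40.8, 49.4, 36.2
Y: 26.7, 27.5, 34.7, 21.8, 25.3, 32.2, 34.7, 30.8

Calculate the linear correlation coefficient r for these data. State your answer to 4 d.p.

n = 8, ΣX = 323.8, ΣY = 233.7, ΣX² = 13570.34, ΣY² = 6978.13, ΣXY = 9516.62
nΣXY − ΣXΣY = 76132.96 − 75672.06 = 460.9
nΣX² − (ΣX)² = 108562.72 − 104846.44 = 3716.28; nΣY² − (ΣY)² = 55825.04 − 54615.69 = 1209.35
r = 460.9 / √(3716.28 × 1209.35) = 460.9 / 2119.9725 ≈ 0.2174

0.2174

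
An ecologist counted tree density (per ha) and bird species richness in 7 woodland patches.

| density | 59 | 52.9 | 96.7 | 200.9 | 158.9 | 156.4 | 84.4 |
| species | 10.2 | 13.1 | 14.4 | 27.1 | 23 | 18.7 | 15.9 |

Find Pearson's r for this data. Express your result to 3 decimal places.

n = 7, Σx = 809.2, Σy = 122.4, Σx² = 112824.64, Σy² = 2348.92, Σxy = 16053
nΣxy − ΣxΣy = 112371 − 99046.08 = 13324.92
nΣx² − (Σx)² = 789772.48 − 654804.64 = 134967.84; nΣy² − (Σy)² = 16442.44 − 14981.76 = 1460.68
r = 13324.92 / √(134967.84 × 1460.68) = 13324.92 / 14040.8271 ≈ 0.949

0.949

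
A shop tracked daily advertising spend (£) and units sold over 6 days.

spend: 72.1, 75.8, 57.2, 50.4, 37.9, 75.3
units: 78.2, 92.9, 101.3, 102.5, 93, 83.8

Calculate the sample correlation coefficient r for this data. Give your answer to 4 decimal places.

-0.5753

n = 6, Σx = 368.7, Σy = 551.7, Σx² = 23862.55, Σy² = 51185.03, Σxy = 33475.24
nΣxy − ΣxΣy = 200851.44 − 203411.79 = -2560.35
nΣx² − (Σx)² = 143175.3 − 135939.69 = 7235.61; nΣy² − (Σy)² = 307110.18 − 304372.89 = 2737.29
r = -2560.35 / √(7235.61 × 2737.29) = -2560.35 / 4450.3891 ≈ -0.5753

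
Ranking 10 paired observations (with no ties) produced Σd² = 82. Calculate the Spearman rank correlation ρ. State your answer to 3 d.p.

0.503

ρ = 1 − 6Σd² / [n(n²−1)] = 1 − 6×82 / (10×99)
  = 1 − 492/990 = 1 − 0.4970 ≈ 0.503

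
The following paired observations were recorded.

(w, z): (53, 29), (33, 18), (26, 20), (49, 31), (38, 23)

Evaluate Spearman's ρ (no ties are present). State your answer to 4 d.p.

0.8000

Rank w: 5, 2, 1, 4, 3
Rank z: 4, 1, 2, 5, 3
d = rank(w) − rank(z): 1, 1, -1, -1, 0; Σd² = 4
ρ = 1 − 6Σd² / [n(n²−1)] = 1 − 6×4 / (5×24) = 1 − 24/120 ≈ 0.8000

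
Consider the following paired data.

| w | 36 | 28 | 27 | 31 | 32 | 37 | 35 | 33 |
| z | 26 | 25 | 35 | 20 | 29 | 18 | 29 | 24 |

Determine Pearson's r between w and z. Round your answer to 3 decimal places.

n = 8, Σw = 259, Σz = 206, Σw² = 8477, Σz² = 5508, Σwz = 6602
nΣwz − ΣwΣz = 52816 − 53354 = -538
nΣw² − (Σw)² = 67816 − 67081 = 735; nΣz² − (Σz)² = 44064 − 42436 = 1628
r = -538 / √(735 × 1628) = -538 / 1093.8830 ≈ -0.492

-0.492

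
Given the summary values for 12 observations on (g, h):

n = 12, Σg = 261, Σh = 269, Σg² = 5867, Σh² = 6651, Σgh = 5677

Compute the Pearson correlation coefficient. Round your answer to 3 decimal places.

-0.506

r = (nΣgh − ΣgΣh) / √[(nΣg² − (Σg)²)(nΣh² − (Σh)²)]
Numerator: 12×5677 − 261×269 = -2085
Denominator: √[(70404 − 68121)(79812 − 72361)] = √[2283 × 7451] = 4124.3949
r = -2085 / 4124.3949 ≈ -0.506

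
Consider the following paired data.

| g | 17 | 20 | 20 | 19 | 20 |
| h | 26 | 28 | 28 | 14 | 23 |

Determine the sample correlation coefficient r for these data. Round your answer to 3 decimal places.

n = 5, Σg = 96, Σh = 119, Σg² = 1850, Σh² = 2969, Σgh = 2288
nΣgh − ΣgΣh = 11440 − 11424 = 16
nΣg² − (Σg)² = 9250 − 9216 = 34; nΣh² − (Σh)² = 14845 − 14161 = 684
r = 16 / √(34 × 684) = 16 / 152.4992 ≈ 0.105

0.105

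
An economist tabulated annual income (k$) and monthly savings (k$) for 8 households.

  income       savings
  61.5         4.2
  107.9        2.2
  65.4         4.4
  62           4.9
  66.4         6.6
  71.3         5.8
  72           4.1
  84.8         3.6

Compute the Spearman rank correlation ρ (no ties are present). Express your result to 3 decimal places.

-0.571

Rank income: 1, 8, 3, 2, 4, 5, 6, 7
Rank savings: 4, 1, 5, 6, 8, 7, 3, 2
d = rank(income) − rank(savings): -3, 7, -2, -4, -4, -2, 3, 5; Σd² = 132
ρ = 1 − 6Σd² / [n(n²−1)] = 1 − 6×132 / (8×63) = 1 − 792/504 ≈ -0.571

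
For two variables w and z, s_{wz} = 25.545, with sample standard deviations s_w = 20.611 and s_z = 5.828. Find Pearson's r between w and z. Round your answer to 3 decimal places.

r = Cov(w,z) / (s_w · s_z) = 25.545 / (20.611 × 5.828)
  = 25.545 / 120.1209 ≈ 0.213

0.213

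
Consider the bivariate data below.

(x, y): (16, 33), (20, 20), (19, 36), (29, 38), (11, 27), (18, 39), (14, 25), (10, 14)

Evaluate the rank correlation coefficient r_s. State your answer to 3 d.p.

0.524

Rank x: 4, 7, 6, 8, 2, 5, 3, 1
Rank y: 5, 2, 6, 7, 4, 8, 3, 1
d = rank(x) − rank(y): -1, 5, 0, 1, -2, -3, 0, 0; Σd² = 40
ρ = 1 − 6Σd² / [n(n²−1)] = 1 − 6×40 / (8×63) = 1 − 240/504 ≈ 0.524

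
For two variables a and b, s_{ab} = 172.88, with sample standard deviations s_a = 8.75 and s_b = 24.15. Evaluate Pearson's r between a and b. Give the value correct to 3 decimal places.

0.818

r = Cov(a,b) / (s_a · s_b) = 172.88 / (8.75 × 24.15)
  = 172.88 / 211.3125 ≈ 0.818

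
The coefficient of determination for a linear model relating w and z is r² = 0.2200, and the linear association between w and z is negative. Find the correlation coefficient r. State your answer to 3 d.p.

|r| = √0.2200 = 0.469
The association is negative, so r = −0.469.

-0.469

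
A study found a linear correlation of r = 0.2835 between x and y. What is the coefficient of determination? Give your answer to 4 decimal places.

r² = (0.2835)² = 0.0804

0.0804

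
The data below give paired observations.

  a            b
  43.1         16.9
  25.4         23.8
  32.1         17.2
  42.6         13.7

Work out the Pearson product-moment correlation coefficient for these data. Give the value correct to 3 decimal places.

-0.866

n = 4, Σa = 143.2, Σb = 71.6, Σa² = 5347.94, Σb² = 1335.58, Σab = 2468.65
nΣab − ΣaΣb = 9874.6 − 10253.12 = -378.52
nΣa² − (Σa)² = 21391.76 − 20506.24 = 885.52; nΣb² − (Σb)² = 5342.32 − 5126.56 = 215.76
r = -378.52 / √(885.52 × 215.76) = -378.52 / 437.1039 ≈ -0.866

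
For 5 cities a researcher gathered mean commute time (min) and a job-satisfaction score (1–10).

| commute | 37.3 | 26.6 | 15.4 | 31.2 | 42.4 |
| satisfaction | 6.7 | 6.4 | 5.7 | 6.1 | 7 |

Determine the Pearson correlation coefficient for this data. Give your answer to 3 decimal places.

n = 5, Σx = 152.9, Σy = 31.9, Σx² = 5107.21, Σy² = 204.55, Σxy = 995.05
nΣxy − ΣxΣy = 4975.25 − 4877.51 = 97.74
nΣx² − (Σx)² = 25536.05 − 23378.41 = 2157.64; nΣy² − (Σy)² = 1022.75 − 1017.61 = 5.14
r = 97.74 / √(2157.64 × 5.14) = 97.74 / 105.3103 ≈ 0.928

0.928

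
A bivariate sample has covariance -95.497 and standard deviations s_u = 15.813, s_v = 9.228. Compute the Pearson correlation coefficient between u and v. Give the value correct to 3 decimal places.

r = Cov(u,v) / (s_u · s_v) = -95.497 / (15.813 × 9.228)
  = -95.497 / 145.9224 ≈ -0.654

-0.654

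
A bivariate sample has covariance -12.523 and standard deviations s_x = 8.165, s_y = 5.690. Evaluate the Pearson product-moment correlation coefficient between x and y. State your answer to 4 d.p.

-0.2696

r = Cov(x,y) / (s_x · s_y) = -12.523 / (8.165 × 5.690)
  = -12.523 / 46.4588 ≈ -0.2696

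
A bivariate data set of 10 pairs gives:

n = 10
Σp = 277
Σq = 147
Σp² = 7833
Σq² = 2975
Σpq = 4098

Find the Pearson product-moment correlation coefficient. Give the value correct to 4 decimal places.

r = (nΣpq − ΣpΣq) / √[(nΣp² − (Σp)²)(nΣq² − (Σq)²)]
Numerator: 10×4098 − 277×147 = 261
Denominator: √[(78330 − 76729)(29750 − 21609)] = √[1601 × 8141] = 3610.2273
r = 261 / 3610.2273 ≈ 0.0723

0.0723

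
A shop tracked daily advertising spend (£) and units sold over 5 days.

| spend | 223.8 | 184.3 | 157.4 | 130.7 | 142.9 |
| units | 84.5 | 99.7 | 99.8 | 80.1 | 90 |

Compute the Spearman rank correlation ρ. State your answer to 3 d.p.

Rank spend: 5, 4, 3, 1, 2
Rank units: 2, 4, 5, 1, 3
d = rank(spend) − rank(units): 3, 0, -2, 0, -1; Σd² = 14
ρ = 1 − 6Σd² / [n(n²−1)] = 1 − 6×14 / (5×24) = 1 − 84/120 ≈ 0.300

0.300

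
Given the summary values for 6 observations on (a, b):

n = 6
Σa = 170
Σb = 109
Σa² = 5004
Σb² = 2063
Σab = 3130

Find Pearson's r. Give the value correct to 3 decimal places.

0.334

r = (nΣab − ΣaΣb) / √[(nΣa² − (Σa)²)(nΣb² − (Σb)²)]
Numerator: 6×3130 − 170×109 = 250
Denominator: √[(30024 − 28900)(12378 − 11881)] = √[1124 × 497] = 747.4142
r = 250 / 747.4142 ≈ 0.334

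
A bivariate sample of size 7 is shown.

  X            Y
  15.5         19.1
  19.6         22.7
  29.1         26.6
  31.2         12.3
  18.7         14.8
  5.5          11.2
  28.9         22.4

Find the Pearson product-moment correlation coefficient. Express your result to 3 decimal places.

0.452

n = 7, ΣX = 148.5, ΣY = 129.1, ΣX² = 3659.81, ΣY² = 2585.19, ΣXY = 2884.51
nΣXY − ΣXΣY = 20191.57 − 19171.35 = 1020.22
nΣX² − (ΣX)² = 25618.67 − 22052.25 = 3566.42; nΣY² − (ΣY)² = 18096.33 − 16666.81 = 1429.52
r = 1020.22 / √(3566.42 × 1429.52) = 1020.22 / 2257.9346 ≈ 0.452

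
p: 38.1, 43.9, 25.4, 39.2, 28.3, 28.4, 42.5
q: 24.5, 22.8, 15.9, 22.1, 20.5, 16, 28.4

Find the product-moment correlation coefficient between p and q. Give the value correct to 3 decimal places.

n = 7, Σp = 245.8, Σq = 150.2, Σp² = 8974.32, Σq² = 3344.12, Σpq = 5446.1
nΣpq − ΣpΣq = 38122.7 − 36919.16 = 1203.54
nΣp² − (Σp)² = 62820.24 − 60417.64 = 2402.6; nΣq² − (Σq)² = 23408.84 − 22560.04 = 848.8
r = 1203.54 / √(2402.6 × 848.8) = 1203.54 / 1428.0500 ≈ 0.843

0.843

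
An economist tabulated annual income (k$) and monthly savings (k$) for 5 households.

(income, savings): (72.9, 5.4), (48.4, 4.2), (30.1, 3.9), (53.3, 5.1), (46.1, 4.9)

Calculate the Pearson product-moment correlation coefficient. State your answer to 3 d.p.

0.860

n = 5, Σx = 250.8, Σy = 23.5, Σx² = 13529.08, Σy² = 112.03, Σxy = 1212.05
nΣxy − ΣxΣy = 6060.25 − 5893.8 = 166.45
nΣx² − (Σx)² = 67645.4 − 62900.64 = 4744.76; nΣy² − (Σy)² = 560.15 − 552.25 = 7.9
r = 166.45 / √(4744.76 × 7.9) = 166.45 / 193.6068 ≈ 0.860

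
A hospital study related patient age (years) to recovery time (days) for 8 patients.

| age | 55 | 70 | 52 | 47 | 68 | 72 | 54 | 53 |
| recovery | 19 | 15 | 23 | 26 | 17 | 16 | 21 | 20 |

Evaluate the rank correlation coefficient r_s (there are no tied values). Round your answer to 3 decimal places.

-0.952

Rank age: 5, 7, 2, 1, 6, 8, 4, 3
Rank recovery: 4, 1, 7, 8, 3, 2, 6, 5
d = rank(age) − rank(recovery): 1, 6, -5, -7, 3, 6, -2, -2; Σd² = 164
ρ = 1 − 6Σd² / [n(n²−1)] = 1 − 6×164 / (8×63) = 1 − 984/504 ≈ -0.952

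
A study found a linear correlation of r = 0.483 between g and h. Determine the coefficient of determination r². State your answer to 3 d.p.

0.233

r² = (0.483)² = 0.233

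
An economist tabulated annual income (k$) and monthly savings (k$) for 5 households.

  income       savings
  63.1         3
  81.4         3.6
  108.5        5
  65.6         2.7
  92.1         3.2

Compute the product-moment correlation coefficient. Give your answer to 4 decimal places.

0.8700

n = 5, Σx = 410.7, Σy = 17.5, Σx² = 35165.59, Σy² = 64.49, Σxy = 1496.68
nΣxy − ΣxΣy = 7483.4 − 7187.25 = 296.15
nΣx² − (Σx)² = 175827.95 − 168674.49 = 7153.46; nΣy² − (Σy)² = 322.45 − 306.25 = 16.2
r = 296.15 / √(7153.46 × 16.2) = 296.15 / 340.4204 ≈ 0.8700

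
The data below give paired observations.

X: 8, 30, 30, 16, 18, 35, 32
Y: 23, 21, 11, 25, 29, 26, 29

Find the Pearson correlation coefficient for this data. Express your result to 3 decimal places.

-0.147

n = 7, ΣX = 169, ΣY = 164, ΣX² = 4693, ΣY² = 4074, ΣXY = 3904
nΣXY − ΣXΣY = 27328 − 27716 = -388
nΣX² − (ΣX)² = 32851 − 28561 = 4290; nΣY² − (ΣY)² = 28518 − 26896 = 1622
r = -388 / √(4290 × 1622) = -388 / 2637.8741 ≈ -0.147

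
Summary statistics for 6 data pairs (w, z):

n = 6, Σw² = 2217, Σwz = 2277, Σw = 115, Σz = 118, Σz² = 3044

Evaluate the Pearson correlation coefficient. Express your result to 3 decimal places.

0.159

r = (nΣwz − ΣwΣz) / √[(nΣw² − (Σw)²)(nΣz² − (Σz)²)]
Numerator: 6×2277 − 115×118 = 92
Denominator: √[(13302 − 13225)(18264 − 13924)] = √[77 × 4340] = 578.0830
r = 92 / 578.0830 ≈ 0.159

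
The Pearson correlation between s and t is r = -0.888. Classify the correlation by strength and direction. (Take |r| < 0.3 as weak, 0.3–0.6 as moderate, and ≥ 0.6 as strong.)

r = -0.888 < 0 so the relationship is negative.
|r| = 0.888, which falls in the strong range.

strong negative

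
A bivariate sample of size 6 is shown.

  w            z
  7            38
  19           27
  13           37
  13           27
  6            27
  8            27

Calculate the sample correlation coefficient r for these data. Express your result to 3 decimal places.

-0.179

n = 6, Σw = 66, Σz = 183, Σw² = 848, Σz² = 5729, Σwz = 1989
nΣwz − ΣwΣz = 11934 − 12078 = -144
nΣw² − (Σw)² = 5088 − 4356 = 732; nΣz² − (Σz)² = 34374 − 33489 = 885
r = -144 / √(732 × 885) = -144 / 804.8727 ≈ -0.179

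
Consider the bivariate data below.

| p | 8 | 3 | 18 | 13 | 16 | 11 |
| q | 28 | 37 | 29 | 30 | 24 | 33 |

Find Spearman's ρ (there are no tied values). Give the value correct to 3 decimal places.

-0.543

Rank p: 2, 1, 6, 4, 5, 3
Rank q: 2, 6, 3, 4, 1, 5
d = rank(p) − rank(q): 0, -5, 3, 0, 4, -2; Σd² = 54
ρ = 1 − 6Σd² / [n(n²−1)] = 1 − 6×54 / (6×35) = 1 − 324/210 ≈ -0.543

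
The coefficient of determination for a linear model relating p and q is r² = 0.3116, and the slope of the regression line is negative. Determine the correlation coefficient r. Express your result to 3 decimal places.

-0.558

|r| = √0.3116 = 0.558
The association is negative, so r = −0.558.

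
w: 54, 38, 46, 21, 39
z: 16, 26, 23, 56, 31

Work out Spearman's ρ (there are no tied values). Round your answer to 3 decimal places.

-0.900

Rank w: 5, 2, 4, 1, 3
Rank z: 1, 3, 2, 5, 4
d = rank(w) − rank(z): 4, -1, 2, -4, -1; Σd² = 38
ρ = 1 − 6Σd² / [n(n²−1)] = 1 − 6×38 / (5×24) = 1 − 228/120 ≈ -0.900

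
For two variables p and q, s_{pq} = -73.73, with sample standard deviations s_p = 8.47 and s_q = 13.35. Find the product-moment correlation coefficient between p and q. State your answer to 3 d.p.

r = Cov(p,q) / (s_p · s_q) = -73.73 / (8.47 × 13.35)
  = -73.73 / 113.0745 ≈ -0.652

-0.652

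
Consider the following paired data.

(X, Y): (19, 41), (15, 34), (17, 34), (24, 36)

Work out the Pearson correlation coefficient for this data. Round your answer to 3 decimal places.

0.320

n = 4, ΣX = 75, ΣY = 145, ΣX² = 1451, ΣY² = 5289, ΣXY = 2731
nΣXY − ΣXΣY = 10924 − 10875 = 49
nΣX² − (ΣX)² = 5804 − 5625 = 179; nΣY² − (ΣY)² = 21156 − 21025 = 131
r = 49 / √(179 × 131) = 49 / 153.1307 ≈ 0.320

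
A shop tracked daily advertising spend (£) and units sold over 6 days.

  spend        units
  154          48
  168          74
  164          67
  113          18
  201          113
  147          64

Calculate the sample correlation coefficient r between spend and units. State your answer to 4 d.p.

0.9688

n = 6, Σx = 947, Σy = 384, Σx² = 153615, Σy² = 29458, Σxy = 64967
nΣxy − ΣxΣy = 389802 − 363648 = 26154
nΣx² − (Σx)² = 921690 − 896809 = 24881; nΣy² − (Σy)² = 176748 − 147456 = 29292
r = 26154 / √(24881 × 29292) = 26154 / 26996.5600 ≈ 0.9688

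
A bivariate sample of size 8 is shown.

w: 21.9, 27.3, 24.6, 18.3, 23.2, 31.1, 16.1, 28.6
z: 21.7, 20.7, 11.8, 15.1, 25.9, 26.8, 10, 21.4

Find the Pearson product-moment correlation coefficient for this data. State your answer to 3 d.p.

0.673

n = 8, Σw = 191.1, Σz = 153.4, Σw² = 4747.57, Σz² = 3213.64, Σwz = 3814.35
nΣwz − ΣwΣz = 30514.8 − 29314.74 = 1200.06
nΣw² − (Σw)² = 37980.56 − 36519.21 = 1461.35; nΣz² − (Σz)² = 25709.12 − 23531.56 = 2177.56
r = 1200.06 / √(1461.35 × 2177.56) = 1200.06 / 1783.8658 ≈ 0.673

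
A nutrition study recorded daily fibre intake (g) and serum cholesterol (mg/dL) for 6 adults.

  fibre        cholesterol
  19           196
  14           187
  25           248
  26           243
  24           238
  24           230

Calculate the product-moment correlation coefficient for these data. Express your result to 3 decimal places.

0.957

n = 6, Σx = 132, Σy = 1342, Σx² = 3010, Σy² = 303482, Σxy = 30092
nΣxy − ΣxΣy = 180552 − 177144 = 3408
nΣx² − (Σx)² = 18060 − 17424 = 636; nΣy² − (Σy)² = 1820892 − 1800964 = 19928
r = 3408 / √(636 × 19928) = 3408 / 3560.0854 ≈ 0.957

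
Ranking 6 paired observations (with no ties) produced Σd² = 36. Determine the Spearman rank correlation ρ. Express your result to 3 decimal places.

ρ = 1 − 6Σd² / [n(n²−1)] = 1 − 6×36 / (6×35)
  = 1 − 216/210 = 1 − 1.0286 ≈ -0.029

-0.029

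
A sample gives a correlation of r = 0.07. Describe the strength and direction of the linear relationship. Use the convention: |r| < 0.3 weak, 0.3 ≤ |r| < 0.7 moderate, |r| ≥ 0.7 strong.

weak positive

r = 0.07 > 0 so the relationship is positive.
|r| = 0.07, which falls in the weak range.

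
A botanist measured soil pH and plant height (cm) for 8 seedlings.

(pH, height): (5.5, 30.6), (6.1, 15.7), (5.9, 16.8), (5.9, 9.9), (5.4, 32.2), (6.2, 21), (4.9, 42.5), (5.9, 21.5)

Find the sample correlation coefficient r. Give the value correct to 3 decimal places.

-0.880

n = 8, Σx = 45.8, Σy = 190.2, Σx² = 263.5, Σy² = 5309.44, Σxy = 1060.78
nΣxy − ΣxΣy = 8486.24 − 8711.16 = -224.92
nΣx² − (Σx)² = 2108 − 2097.64 = 10.36; nΣy² − (Σy)² = 42475.52 − 36176.04 = 6299.48
r = -224.92 / √(10.36 × 6299.48) = -224.92 / 255.4655 ≈ -0.880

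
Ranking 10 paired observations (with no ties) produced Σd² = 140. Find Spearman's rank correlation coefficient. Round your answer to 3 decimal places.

0.152

ρ = 1 − 6Σd² / [n(n²−1)] = 1 − 6×140 / (10×99)
  = 1 − 840/990 = 1 − 0.8485 ≈ 0.152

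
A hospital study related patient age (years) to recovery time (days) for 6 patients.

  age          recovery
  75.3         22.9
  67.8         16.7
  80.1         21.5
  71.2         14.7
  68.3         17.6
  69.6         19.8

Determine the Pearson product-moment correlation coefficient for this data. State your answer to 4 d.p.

n = 6, Σx = 432.3, Σy = 113.2, Σx² = 31261.43, Σy² = 2183.44, Σxy = 8205.58
nΣxy − ΣxΣy = 49233.48 − 48936.36 = 297.12
nΣx² − (Σx)² = 187568.58 − 186883.29 = 685.29; nΣy² − (Σy)² = 13100.64 − 12814.24 = 286.4
r = 297.12 / √(685.29 × 286.4) = 297.12 / 443.0204 ≈ 0.6707

0.6707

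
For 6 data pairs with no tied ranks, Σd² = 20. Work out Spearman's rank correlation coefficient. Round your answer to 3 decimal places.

ρ = 1 − 6Σd² / [n(n²−1)] = 1 − 6×20 / (6×35)
  = 1 − 120/210 = 1 − 0.5714 ≈ 0.429

0.429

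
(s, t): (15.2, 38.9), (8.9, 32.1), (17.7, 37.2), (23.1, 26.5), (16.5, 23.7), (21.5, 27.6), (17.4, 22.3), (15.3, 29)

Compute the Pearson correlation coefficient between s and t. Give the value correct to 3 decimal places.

-0.323

n = 8, Σs = 135.6, Σt = 237.3, Σs² = 2428.5, Σt² = 7291.45, Σst = 3963.73
nΣst − ΣsΣt = 31709.84 − 32177.88 = -468.04
nΣs² − (Σs)² = 19428 − 18387.36 = 1040.64; nΣt² − (Σt)² = 58331.6 − 56311.29 = 2020.31
r = -468.04 / √(1040.64 × 2020.31) = -468.04 / 1449.9708 ≈ -0.323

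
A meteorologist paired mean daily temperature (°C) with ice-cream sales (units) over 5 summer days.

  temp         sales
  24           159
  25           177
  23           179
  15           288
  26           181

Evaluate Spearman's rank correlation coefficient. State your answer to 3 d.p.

Rank temp: 3, 4, 2, 1, 5
Rank sales: 1, 2, 3, 5, 4
d = rank(temp) − rank(sales): 2, 2, -1, -4, 1; Σd² = 26
ρ = 1 − 6Σd² / [n(n²−1)] = 1 − 6×26 / (5×24) = 1 − 156/120 ≈ -0.300

-0.300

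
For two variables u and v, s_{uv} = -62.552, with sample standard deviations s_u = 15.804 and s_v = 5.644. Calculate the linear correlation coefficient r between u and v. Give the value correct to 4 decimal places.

-0.7013

r = Cov(u,v) / (s_u · s_v) = -62.552 / (15.804 × 5.644)
  = -62.552 / 89.1978 ≈ -0.7013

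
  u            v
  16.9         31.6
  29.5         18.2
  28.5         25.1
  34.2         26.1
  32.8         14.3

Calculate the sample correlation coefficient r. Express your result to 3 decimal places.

n = 5, Σu = 141.9, Σv = 115.3, Σu² = 4213.59, Σv² = 2845.51, Σuv = 3147.95
nΣuv − ΣuΣv = 15739.75 − 16361.07 = -621.32
nΣu² − (Σu)² = 21067.95 − 20135.61 = 932.34; nΣv² − (Σv)² = 14227.55 − 13294.09 = 933.46
r = -621.32 / √(932.34 × 933.46) = -621.32 / 932.8998 ≈ -0.666

-0.666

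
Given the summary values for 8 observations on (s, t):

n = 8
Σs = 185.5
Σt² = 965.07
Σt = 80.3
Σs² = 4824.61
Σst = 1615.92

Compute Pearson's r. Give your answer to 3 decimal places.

-0.853

r = (nΣst − ΣsΣt) / √[(nΣs² − (Σs)²)(nΣt² − (Σt)²)]
Numerator: 8×1615.92 − 185.5×80.3 = -1968.29
Denominator: √[(38596.88 − 34410.25)(7720.56 − 6448.09)] = √[4186.63 × 1272.47] = 2308.1077
r = -1968.29 / 2308.1077 ≈ -0.853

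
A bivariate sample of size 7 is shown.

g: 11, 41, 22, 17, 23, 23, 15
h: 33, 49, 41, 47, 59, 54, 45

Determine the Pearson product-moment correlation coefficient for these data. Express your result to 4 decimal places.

n = 7, Σg = 152, Σh = 328, Σg² = 3858, Σh² = 15802, Σgh = 7347
nΣgh − ΣgΣh = 51429 − 49856 = 1573
nΣg² − (Σg)² = 27006 − 23104 = 3902; nΣh² − (Σh)² = 110614 − 107584 = 3030
r = 1573 / √(3902 × 3030) = 1573 / 3438.4677 ≈ 0.4575

0.4575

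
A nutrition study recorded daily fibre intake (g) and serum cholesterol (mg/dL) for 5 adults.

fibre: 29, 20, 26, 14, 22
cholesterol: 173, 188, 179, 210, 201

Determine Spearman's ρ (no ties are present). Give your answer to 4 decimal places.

-0.9000

Rank fibre: 5, 2, 4, 1, 3
Rank cholesterol: 1, 3, 2, 5, 4
d = rank(fibre) − rank(cholesterol): 4, -1, 2, -4, -1; Σd² = 38
ρ = 1 − 6Σd² / [n(n²−1)] = 1 − 6×38 / (5×24) = 1 − 228/120 ≈ -0.9000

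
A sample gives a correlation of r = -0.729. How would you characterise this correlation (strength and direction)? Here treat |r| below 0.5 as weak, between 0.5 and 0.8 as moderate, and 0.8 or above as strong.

r = -0.729 < 0 so the relationship is negative.
|r| = 0.729, which falls in the moderate range.

moderate negative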